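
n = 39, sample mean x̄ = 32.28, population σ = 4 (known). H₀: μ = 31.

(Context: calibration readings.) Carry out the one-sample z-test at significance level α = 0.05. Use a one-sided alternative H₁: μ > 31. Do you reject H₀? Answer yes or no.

SE = σ/√n = 4/√39 = 0.6405
z = (x̄−μ₀)/SE = (32.28−31)/0.6405 = 1.9984
p-value (one-sided, H₁ greater) = 0.02284
At α=0.05: p < α → reject H₀

reject H₀: yes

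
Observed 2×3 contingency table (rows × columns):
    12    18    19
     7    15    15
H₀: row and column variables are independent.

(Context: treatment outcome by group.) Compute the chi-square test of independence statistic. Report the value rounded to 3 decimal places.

Row totals [49, 37], col totals [19, 33, 34], n=86
χ² = (12−10.83)²/10.83 + (18−18.80)²/18.80 + (19−19.37)²/19.37 + (7−8.17)²/8.17 + (15−14.20)²/14.20 + (15−14.63)²/14.63 = 0.3923
df = 2

test statistic = 0.392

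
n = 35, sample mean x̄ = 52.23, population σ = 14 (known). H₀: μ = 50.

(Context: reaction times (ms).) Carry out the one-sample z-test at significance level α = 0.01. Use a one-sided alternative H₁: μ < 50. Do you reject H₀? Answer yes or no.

SE = σ/√n = 14/√35 = 2.3664
z = (x̄−μ₀)/SE = (52.23−50)/2.3664 = 0.9423
p-value (one-sided, H₁ less) = 0.82699
At α=0.01: p ≥ α → fail to reject H₀

reject H₀: no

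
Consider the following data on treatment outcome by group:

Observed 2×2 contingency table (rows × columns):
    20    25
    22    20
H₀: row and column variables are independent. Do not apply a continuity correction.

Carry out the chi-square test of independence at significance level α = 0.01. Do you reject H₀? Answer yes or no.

Row totals [45, 42], col totals [42, 45], n=87
χ² = (20−21.72)²/21.72 + (25−23.28)²/23.28 + (22−20.28)²/20.28 + (20−21.72)²/21.72 = 0.5480
df = 1
p-value (upper-tail) = 0.45914
At α=0.01: p ≥ α → fail to reject H₀

reject H₀: no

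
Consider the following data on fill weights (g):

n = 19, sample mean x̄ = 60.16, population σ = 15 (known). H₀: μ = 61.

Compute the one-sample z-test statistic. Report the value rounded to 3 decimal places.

SE = σ/√n = 15/√19 = 3.4412
z = (x̄−μ₀)/SE = (60.16−61)/3.4412 = -0.2441

test statistic = -0.244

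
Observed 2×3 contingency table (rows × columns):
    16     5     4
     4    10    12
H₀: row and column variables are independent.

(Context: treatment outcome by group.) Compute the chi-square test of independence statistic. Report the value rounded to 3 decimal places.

test statistic = 12.852

Row totals [25, 26], col totals [20, 15, 16], n=51
χ² = (16−9.80)²/9.80 + (5−7.35)²/7.35 + (4−7.84)²/7.84 + (4−10.20)²/10.20 + (10−7.65)²/7.65 + (12−8.16)²/8.16 = 12.8520
df = 2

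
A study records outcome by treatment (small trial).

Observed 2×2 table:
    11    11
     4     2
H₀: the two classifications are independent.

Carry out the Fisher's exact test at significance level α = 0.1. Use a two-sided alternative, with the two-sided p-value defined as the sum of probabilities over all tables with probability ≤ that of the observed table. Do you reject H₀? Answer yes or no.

Margins: r₁=22, r₂=6, c₁=15, c₂=13, n=28
p_obs = C(22,11)·C(6,4)/C(28,15); sum pmf over tables with pmf ≤ p_obs
p-value (two-sided) = 0.65459
At α=0.1: p ≥ α → fail to reject H₀

reject H₀: no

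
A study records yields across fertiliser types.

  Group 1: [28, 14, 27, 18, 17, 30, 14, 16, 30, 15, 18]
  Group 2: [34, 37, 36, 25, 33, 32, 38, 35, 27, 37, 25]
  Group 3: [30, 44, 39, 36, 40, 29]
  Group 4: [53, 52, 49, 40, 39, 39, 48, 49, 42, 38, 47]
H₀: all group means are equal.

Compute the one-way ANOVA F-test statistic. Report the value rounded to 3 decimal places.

Group means [20.64, 32.64, 36.33, 45.09], grand mean 33.333
SSB = Σnᵢ(x̄ᵢ−x̄)² = 3353.333; SSW = ΣΣ(x−x̄ᵢ)² = 1159.333
MSB = 3353.333/3 = 1117.7778; MSW = 1159.333/35 = 33.1238
F = MSB/MSW = 33.7454
df = (3, 35)

test statistic = 33.745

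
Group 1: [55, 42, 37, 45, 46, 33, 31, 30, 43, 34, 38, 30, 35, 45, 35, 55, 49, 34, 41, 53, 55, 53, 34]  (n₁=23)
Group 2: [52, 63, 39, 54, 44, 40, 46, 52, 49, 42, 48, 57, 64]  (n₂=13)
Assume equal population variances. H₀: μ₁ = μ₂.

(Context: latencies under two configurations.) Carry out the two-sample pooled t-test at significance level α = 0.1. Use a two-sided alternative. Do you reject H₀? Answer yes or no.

x̄₁=41.435, s₁=8.654, n₁=23
x̄₂=50.000, s₂=8.062, n₂=13
s_p² = [22·8.654² + 12·8.062²]/34 = 71.4015
SE = √(s_p²·(1/23+1/13)) = 2.9320
t = (41.435−50.000)/2.9320 = -2.9213
df = 34
p-value (two-sided) = 0.00615
At α=0.1: p < α → reject H₀

reject H₀: yes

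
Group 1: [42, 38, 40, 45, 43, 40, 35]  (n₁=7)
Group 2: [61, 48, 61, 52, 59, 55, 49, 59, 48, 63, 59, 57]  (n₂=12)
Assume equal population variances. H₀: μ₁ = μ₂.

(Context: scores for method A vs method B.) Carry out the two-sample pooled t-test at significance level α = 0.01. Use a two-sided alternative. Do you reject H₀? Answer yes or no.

x̄₁=40.429, s₁=3.309, n₁=7
x̄₂=55.917, s₂=5.401, n₂=12
s_p² = [6·3.309² + 11·5.401²]/17 = 22.7430
SE = √(s_p²·(1/7+1/12)) = 2.2681
t = (40.429−55.917)/2.2681 = -6.8287
df = 17
p-value (two-sided) = 0.00000
At α=0.01: p < α → reject H₀

reject H₀: yes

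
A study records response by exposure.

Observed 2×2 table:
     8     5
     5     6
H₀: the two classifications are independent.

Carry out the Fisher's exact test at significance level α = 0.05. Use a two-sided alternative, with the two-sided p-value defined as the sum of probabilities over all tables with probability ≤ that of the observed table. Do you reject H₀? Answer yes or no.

Margins: r₁=13, r₂=11, c₁=13, c₂=11, n=24
p_obs = C(13,8)·C(11,5)/C(24,13); sum pmf over tables with pmf ≤ p_obs
p-value (two-sided) = 0.68239
At α=0.05: p ≥ α → fail to reject H₀

reject H₀: no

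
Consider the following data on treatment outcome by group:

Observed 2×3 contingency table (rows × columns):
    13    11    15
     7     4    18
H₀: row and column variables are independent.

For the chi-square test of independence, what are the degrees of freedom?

df = (r−1)(c−1) = (2−1)·(3−1) = 2

degrees of freedom = 2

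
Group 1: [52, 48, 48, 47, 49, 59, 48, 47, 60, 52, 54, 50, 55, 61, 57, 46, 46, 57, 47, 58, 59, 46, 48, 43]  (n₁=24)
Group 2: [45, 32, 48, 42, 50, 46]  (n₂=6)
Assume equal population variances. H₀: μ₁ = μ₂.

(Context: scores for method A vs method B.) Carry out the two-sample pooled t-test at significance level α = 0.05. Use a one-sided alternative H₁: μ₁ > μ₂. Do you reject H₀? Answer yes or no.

reject H₀: yes

x̄₁=51.542, s₁=5.429, n₁=24
x̄₂=43.833, s₂=6.401, n₂=6
s_p² = [23·5.429² + 5·6.401²]/28 = 31.5283
SE = √(s_p²·(1/24+1/6)) = 2.5629
t = (51.542−43.833)/2.5629 = 3.0077
df = 28
p-value (one-sided, H₁ greater) = 0.00276
At α=0.05: p < α → reject H₀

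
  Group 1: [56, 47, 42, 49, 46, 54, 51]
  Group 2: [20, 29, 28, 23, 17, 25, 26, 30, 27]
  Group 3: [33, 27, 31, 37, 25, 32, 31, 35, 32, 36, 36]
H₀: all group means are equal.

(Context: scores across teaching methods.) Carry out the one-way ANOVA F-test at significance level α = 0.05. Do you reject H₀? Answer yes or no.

reject H₀: yes

Group means [49.29, 25.00, 32.27], grand mean 34.259
SSB = Σnᵢ(x̄ᵢ−x̄)² = 2395.575; SSW = ΣΣ(x−x̄ᵢ)² = 429.610
MSB = 2395.575/2 = 1197.7874; MSW = 429.610/24 = 17.9004
F = MSB/MSW = 66.9139
df = (2, 24)
p-value (upper-tail) = 0.00000
At α=0.05: p < α → reject H₀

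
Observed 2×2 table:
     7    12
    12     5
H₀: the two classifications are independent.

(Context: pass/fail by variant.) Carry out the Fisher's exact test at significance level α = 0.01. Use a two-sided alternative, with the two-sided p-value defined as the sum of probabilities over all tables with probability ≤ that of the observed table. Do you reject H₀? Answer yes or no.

Margins: r₁=19, r₂=17, c₁=19, c₂=17, n=36
p_obs = C(19,7)·C(17,12)/C(36,19); sum pmf over tables with pmf ≤ p_obs
p-value (two-sided) = 0.05428
At α=0.01: p ≥ α → fail to reject H₀

reject H₀: no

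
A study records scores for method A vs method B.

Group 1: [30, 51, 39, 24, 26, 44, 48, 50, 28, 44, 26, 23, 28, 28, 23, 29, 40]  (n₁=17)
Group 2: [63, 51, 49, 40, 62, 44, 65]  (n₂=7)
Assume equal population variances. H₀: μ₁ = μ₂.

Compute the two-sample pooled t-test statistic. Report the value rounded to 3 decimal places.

x̄₁=34.176, s₁=10.064, n₁=17
x̄₂=53.429, s₂=9.947, n₂=7
s_p² = [16·10.064² + 6·9.947²]/22 = 100.6448
SE = √(s_p²·(1/17+1/7)) = 4.5053
t = (34.176−53.429)/4.5053 = -4.2732
df = 22

test statistic = -4.273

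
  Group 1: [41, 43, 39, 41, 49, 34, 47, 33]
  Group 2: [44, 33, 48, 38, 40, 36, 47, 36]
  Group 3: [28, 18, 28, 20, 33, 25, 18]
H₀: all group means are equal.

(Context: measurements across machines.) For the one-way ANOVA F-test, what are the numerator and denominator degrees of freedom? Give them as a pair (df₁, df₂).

k = 3 groups, N = 23 total
df = (k−1, N−k) = (3−1, 23−3) = (2, 20)

degrees of freedom = [2, 20]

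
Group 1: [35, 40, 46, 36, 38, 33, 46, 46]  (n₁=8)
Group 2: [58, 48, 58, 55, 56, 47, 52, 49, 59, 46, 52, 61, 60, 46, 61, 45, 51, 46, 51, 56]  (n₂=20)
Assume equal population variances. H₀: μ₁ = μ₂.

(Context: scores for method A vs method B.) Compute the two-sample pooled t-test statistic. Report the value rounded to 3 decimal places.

test statistic = -5.592

x̄₁=40.000, s₁=5.372, n₁=8
x̄₂=52.850, s₂=5.537, n₂=20
s_p² = [7·5.372² + 19·5.537²]/26 = 30.1750
SE = √(s_p²·(1/8+1/20)) = 2.2980
t = (40.000−52.850)/2.2980 = -5.5919
df = 26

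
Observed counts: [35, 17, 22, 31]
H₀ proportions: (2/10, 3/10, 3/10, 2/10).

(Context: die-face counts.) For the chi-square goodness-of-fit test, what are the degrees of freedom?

degrees of freedom = 3

df = k − 1 = 4 − 1 = 3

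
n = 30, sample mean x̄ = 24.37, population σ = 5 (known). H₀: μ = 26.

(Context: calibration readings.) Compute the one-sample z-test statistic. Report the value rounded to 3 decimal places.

test statistic = -1.786

SE = σ/√n = 5/√30 = 0.9129
z = (x̄−μ₀)/SE = (24.37−26)/0.9129 = -1.7856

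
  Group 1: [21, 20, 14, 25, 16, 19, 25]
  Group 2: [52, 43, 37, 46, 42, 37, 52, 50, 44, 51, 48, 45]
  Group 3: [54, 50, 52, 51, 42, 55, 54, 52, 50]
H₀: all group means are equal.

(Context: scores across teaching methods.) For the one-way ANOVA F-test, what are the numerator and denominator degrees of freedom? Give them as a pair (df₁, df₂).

k = 3 groups, N = 28 total
df = (k−1, N−k) = (3−1, 28−3) = (2, 25)

degrees of freedom = [2, 25]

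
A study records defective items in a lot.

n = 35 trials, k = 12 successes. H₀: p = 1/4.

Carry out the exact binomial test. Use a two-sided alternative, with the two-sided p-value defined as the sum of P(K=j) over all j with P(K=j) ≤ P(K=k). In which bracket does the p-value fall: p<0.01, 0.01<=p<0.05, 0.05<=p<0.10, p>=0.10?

Exact binomial: n=35, k=12, p₀=1/4=0.2500
P(X=j) = C(n,j)·p₀^j·(1−p₀)^(n−j); p = Σ P(X=j) over j with P(X=j) ≤ P(X=12)
p-value (two-sided) = 0.23973
→ bracket: p>=0.10

p-value bracket: p>=0.10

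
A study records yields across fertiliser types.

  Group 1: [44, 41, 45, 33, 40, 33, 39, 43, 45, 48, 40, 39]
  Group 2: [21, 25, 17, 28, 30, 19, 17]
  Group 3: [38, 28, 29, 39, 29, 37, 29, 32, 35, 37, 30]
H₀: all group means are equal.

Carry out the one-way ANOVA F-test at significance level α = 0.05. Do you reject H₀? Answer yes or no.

Group means [40.83, 22.43, 33.00], grand mean 33.667
SSB = Σnᵢ(x̄ᵢ−x̄)² = 1505.286; SSW = ΣΣ(x−x̄ᵢ)² = 579.381
MSB = 1505.286/2 = 752.6429; MSW = 579.381/27 = 21.4586
F = MSB/MSW = 35.0743
df = (2, 27)
p-value (upper-tail) = 0.00000
At α=0.05: p < α → reject H₀

reject H₀: yes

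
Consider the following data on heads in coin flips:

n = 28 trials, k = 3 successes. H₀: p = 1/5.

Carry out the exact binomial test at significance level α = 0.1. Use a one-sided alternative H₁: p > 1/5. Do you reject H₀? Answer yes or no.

reject H₀: no

Exact binomial: n=28, k=3, p₀=1/5=0.2000
P(X≥3) from Σ C(n,i)·p₀^i·(1−p₀)^(n−i)
p-value (one-sided, H₁ greater) = 0.93883
At α=0.1: p ≥ α → fail to reject H₀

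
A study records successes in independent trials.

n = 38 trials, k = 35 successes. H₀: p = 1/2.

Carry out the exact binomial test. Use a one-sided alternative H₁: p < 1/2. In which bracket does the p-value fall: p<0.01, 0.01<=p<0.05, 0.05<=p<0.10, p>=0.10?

Exact binomial: n=38, k=35, p₀=1/2=0.5000
P(X≤35) from Σ C(n,i)·p₀^i·(1−p₀)^(n−i)
p-value (one-sided, H₁ less) = 1.00000
→ bracket: p>=0.10

p-value bracket: p>=0.10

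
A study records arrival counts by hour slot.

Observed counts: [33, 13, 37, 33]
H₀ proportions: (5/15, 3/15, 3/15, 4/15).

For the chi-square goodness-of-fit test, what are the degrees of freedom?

degrees of freedom = 3

df = k − 1 = 4 − 1 = 3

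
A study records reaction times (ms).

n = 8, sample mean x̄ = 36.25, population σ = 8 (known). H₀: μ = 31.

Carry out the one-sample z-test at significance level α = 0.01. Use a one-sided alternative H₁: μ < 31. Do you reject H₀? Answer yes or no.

SE = σ/√n = 8/√8 = 2.8284
z = (x̄−μ₀)/SE = (36.25−31)/2.8284 = 1.8562
p-value (one-sided, H₁ less) = 0.96828
At α=0.01: p ≥ α → fail to reject H₀

reject H₀: no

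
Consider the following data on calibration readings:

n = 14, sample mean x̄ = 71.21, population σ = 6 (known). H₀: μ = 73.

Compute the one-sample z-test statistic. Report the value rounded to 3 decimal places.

test statistic = -1.116

SE = σ/√n = 6/√14 = 1.6036
z = (x̄−μ₀)/SE = (71.21−73)/1.6036 = -1.1163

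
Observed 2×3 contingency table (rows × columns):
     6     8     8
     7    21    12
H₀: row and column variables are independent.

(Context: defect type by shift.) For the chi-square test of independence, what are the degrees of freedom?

degrees of freedom = 2

df = (r−1)(c−1) = (2−1)·(3−1) = 2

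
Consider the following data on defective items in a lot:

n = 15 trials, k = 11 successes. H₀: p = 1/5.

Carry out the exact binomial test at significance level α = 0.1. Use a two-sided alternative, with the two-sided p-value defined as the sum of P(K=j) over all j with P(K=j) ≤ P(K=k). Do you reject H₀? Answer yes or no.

Exact binomial: n=15, k=11, p₀=1/5=0.2000
P(X=j) = C(n,j)·p₀^j·(1−p₀)^(n−j); p = Σ P(X=j) over j with P(X=j) ≤ P(X=11)
p-value (two-sided) = 0.00001
At α=0.1: p < α → reject H₀

reject H₀: yes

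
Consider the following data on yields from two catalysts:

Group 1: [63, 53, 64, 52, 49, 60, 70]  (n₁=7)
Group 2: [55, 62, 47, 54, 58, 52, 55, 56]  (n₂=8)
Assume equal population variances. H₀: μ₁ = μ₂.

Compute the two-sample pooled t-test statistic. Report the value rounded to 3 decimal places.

test statistic = 1.220

x̄₁=58.714, s₁=7.610, n₁=7
x̄₂=54.875, s₂=4.357, n₂=8
s_p² = [6·7.610² + 7·4.357²]/13 = 36.9464
SE = √(s_p²·(1/7+1/8)) = 3.1458
t = (58.714−54.875)/3.1458 = 1.2204
df = 13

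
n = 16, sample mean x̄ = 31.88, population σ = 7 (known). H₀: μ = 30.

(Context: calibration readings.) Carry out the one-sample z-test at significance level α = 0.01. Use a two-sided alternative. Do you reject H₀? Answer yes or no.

reject H₀: no

SE = σ/√n = 7/√16 = 1.7500
z = (x̄−μ₀)/SE = (31.88−30)/1.7500 = 1.0743
p-value (two-sided) = 0.28269
At α=0.01: p ≥ α → fail to reject H₀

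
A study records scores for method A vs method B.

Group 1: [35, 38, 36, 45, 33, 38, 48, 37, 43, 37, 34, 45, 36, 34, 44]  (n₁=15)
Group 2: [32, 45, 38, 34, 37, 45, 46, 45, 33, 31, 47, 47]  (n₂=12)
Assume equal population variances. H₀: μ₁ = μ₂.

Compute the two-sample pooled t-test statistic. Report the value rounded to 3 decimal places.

x̄₁=38.867, s₁=4.809, n₁=15
x̄₂=40.000, s₂=6.410, n₂=12
s_p² = [14·4.809² + 11·6.410²]/25 = 31.0293
SE = √(s_p²·(1/15+1/12)) = 2.1574
t = (38.867−40.000)/2.1574 = -0.5253
df = 25

test statistic = -0.525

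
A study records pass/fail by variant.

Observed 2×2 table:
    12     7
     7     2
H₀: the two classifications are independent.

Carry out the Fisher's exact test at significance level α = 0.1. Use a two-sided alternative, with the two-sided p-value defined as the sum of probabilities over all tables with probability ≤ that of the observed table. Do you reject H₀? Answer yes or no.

reject H₀: no

Margins: r₁=19, r₂=9, c₁=19, c₂=9, n=28
p_obs = C(19,12)·C(9,7)/C(28,19); sum pmf over tables with pmf ≤ p_obs
p-value (two-sided) = 0.67003
At α=0.1: p ≥ α → fail to reject H₀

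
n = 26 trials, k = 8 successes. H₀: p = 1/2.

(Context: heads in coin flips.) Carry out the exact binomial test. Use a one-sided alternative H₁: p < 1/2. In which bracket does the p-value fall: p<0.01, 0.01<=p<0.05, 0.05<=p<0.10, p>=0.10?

p-value bracket: 0.01<=p<0.05

Exact binomial: n=26, k=8, p₀=1/2=0.5000
P(X≤8) from Σ C(n,i)·p₀^i·(1−p₀)^(n−i)
p-value (one-sided, H₁ less) = 0.03776
→ bracket: 0.01<=p<0.05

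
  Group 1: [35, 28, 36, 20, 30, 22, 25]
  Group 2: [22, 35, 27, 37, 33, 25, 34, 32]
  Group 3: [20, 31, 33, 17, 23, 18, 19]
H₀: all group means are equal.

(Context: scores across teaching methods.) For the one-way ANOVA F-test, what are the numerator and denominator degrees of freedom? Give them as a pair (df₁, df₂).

degrees of freedom = [2, 19]

k = 3 groups, N = 22 total
df = (k−1, N−k) = (3−1, 22−3) = (2, 19)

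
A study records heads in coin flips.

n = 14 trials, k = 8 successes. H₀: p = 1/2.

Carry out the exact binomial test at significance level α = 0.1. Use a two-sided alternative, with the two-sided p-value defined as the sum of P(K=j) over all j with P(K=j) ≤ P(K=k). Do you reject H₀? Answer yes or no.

reject H₀: no

Exact binomial: n=14, k=8, p₀=1/2=0.5000
P(X=j) = C(n,j)·p₀^j·(1−p₀)^(n−j); p = Σ P(X=j) over j with P(X=j) ≤ P(X=8)
p-value (two-sided) = 0.79053
At α=0.1: p ≥ α → fail to reject H₀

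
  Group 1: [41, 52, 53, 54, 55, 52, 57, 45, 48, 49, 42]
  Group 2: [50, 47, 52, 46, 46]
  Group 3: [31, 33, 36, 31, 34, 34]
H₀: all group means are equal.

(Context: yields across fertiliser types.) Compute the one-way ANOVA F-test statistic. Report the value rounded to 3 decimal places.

Group means [49.82, 48.20, 33.17], grand mean 44.909
SSB = Σnᵢ(x̄ᵢ−x̄)² = 1146.548; SSW = ΣΣ(x−x̄ᵢ)² = 329.270
MSB = 1146.548/2 = 573.2742; MSW = 329.270/19 = 17.3300
F = MSB/MSW = 33.0799
df = (2, 19)

test statistic = 33.080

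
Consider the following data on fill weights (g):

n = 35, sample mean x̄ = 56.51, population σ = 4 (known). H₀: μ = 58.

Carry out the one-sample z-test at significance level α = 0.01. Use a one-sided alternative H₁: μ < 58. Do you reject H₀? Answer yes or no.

SE = σ/√n = 4/√35 = 0.6761
z = (x̄−μ₀)/SE = (56.51−58)/0.6761 = -2.2037
p-value (one-sided, H₁ less) = 0.01377
At α=0.01: p ≥ α → fail to reject H₀

reject H₀: no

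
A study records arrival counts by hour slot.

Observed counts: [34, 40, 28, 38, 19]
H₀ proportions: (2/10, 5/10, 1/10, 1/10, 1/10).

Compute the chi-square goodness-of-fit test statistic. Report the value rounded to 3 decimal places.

test statistic = 60.308

n = 159; E_i = n·p_i = [31.80, 79.50, 15.90, 15.90, 15.90]
χ² = (34−31.80)²/31.80 + (40−79.50)²/79.50 + (28−15.90)²/15.90 + (38−15.90)²/15.90 + (19−15.90)²/15.90 = 60.3082
df = 4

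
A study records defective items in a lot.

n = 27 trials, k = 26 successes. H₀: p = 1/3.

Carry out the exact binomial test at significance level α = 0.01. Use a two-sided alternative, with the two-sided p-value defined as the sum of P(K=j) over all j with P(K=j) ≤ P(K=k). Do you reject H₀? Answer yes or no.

reject H₀: yes

Exact binomial: n=27, k=26, p₀=1/3=0.3333
P(X=j) = C(n,j)·p₀^j·(1−p₀)^(n−j); p = Σ P(X=j) over j with P(X=j) ≤ P(X=26)
p-value (two-sided) = 0.00000
At α=0.01: p < α → reject H₀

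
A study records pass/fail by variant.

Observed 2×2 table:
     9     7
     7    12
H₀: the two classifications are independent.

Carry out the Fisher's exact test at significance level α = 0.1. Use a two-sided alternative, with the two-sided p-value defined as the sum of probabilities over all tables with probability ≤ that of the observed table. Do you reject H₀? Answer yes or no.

Margins: r₁=16, r₂=19, c₁=16, c₂=19, n=35
p_obs = C(16,9)·C(19,7)/C(35,16); sum pmf over tables with pmf ≤ p_obs
p-value (two-sided) = 0.31789
At α=0.1: p ≥ α → fail to reject H₀

reject H₀: no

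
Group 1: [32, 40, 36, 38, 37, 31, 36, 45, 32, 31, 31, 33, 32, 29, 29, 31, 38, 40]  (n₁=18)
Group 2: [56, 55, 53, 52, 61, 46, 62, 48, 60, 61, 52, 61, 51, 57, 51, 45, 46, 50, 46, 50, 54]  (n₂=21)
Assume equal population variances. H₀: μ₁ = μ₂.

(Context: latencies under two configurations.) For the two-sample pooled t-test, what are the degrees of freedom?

df = n₁ + n₂ − 2 = 18 + 21 − 2 = 37

degrees of freedom = 37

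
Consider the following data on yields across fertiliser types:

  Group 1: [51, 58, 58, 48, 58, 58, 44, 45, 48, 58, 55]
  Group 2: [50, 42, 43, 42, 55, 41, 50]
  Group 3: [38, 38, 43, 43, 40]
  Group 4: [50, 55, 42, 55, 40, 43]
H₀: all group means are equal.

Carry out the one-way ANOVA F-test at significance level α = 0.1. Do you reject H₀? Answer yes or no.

Group means [52.82, 46.14, 40.40, 47.50], grand mean 47.966
SSB = Σnᵢ(x̄ᵢ−x̄)² = 569.772; SSW = ΣΣ(x−x̄ᵢ)² = 757.194
MSB = 569.772/3 = 189.9240; MSW = 757.194/25 = 30.2877
F = MSB/MSW = 6.2707
df = (3, 25)
p-value (upper-tail) = 0.00254
At α=0.1: p < α → reject H₀

reject H₀: yes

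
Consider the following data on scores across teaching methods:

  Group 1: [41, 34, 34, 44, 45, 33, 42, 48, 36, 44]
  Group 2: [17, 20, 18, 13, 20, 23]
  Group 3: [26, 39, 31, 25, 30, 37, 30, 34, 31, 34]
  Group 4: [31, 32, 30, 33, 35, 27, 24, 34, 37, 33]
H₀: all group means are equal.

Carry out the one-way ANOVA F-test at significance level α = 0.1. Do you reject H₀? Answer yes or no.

reject H₀: yes

Group means [40.10, 18.50, 31.70, 31.60], grand mean 31.806
SSB = Σnᵢ(x̄ᵢ−x̄)² = 1750.739; SSW = ΣΣ(x−x̄ᵢ)² = 628.900
MSB = 1750.739/3 = 583.5796; MSW = 628.900/32 = 19.6531
F = MSB/MSW = 29.6940
df = (3, 32)
p-value (upper-tail) = 0.00000
At α=0.1: p < α → reject H₀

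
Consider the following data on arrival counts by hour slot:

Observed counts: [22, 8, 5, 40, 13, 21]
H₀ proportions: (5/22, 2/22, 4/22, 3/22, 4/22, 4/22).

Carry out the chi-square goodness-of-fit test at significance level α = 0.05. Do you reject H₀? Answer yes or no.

n = 109; E_i = n·p_i = [24.77, 9.91, 19.82, 14.86, 19.82, 19.82]
χ² = (22−24.77)²/24.77 + (8−9.91)²/9.91 + (5−19.82)²/19.82 + (40−14.86)²/14.86 + (13−19.82)²/19.82 + (21−19.82)²/19.82 = 56.6829
df = 5
p-value (upper-tail) = 0.00000
At α=0.05: p < α → reject H₀

reject H₀: yes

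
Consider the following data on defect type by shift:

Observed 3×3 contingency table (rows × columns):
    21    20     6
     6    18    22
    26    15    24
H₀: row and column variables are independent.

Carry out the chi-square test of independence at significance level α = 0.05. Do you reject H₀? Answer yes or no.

Row totals [47, 46, 65], col totals [53, 53, 52], n=158
χ² = (21−15.77)²/15.77 + (20−15.77)²/15.77 + (6−15.47)²/15.47 + (6−15.43)²/15.43 + (18−15.43)²/15.43 + (22−15.14)²/15.14 + (26−21.80)²/21.80 + (15−21.80)²/21.80 + (24−21.39)²/21.39 = 21.2196
df = 4
p-value (upper-tail) = 0.00029
At α=0.05: p < α → reject H₀

reject H₀: yes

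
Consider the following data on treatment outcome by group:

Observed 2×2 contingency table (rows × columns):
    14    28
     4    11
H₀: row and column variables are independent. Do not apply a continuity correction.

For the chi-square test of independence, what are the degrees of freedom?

df = (r−1)(c−1) = (2−1)·(2−1) = 1

degrees of freedom = 1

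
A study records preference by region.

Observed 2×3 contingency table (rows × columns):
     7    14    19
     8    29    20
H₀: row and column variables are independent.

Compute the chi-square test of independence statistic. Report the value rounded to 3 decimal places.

Row totals [40, 57], col totals [15, 43, 39], n=97
χ² = (7−6.19)²/6.19 + (14−17.73)²/17.73 + (19−16.08)²/16.08 + (8−8.81)²/8.81 + (29−25.27)²/25.27 + (20−22.92)²/22.92 = 2.4198
df = 2

test statistic = 2.420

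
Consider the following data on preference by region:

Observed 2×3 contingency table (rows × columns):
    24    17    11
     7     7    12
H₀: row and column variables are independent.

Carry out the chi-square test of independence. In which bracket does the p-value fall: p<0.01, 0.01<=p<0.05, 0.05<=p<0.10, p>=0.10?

p-value bracket: 0.05<=p<0.10

Row totals [52, 26], col totals [31, 24, 23], n=78
χ² = (24−20.67)²/20.67 + (17−16.00)²/16.00 + (11−15.33)²/15.33 + (7−10.33)²/10.33 + (7−8.00)²/8.00 + (12−7.67)²/7.67 = 5.4743
df = 2
p-value (upper-tail) = 0.06475
→ bracket: 0.05<=p<0.10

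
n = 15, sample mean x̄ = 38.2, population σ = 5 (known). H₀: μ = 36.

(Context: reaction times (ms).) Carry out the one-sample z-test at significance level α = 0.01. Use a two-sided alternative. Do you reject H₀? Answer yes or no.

SE = σ/√n = 5/√15 = 1.2910
z = (x̄−μ₀)/SE = (38.2−36)/1.2910 = 1.7041
p-value (two-sided) = 0.08836
At α=0.01: p ≥ α → fail to reject H₀

reject H₀: no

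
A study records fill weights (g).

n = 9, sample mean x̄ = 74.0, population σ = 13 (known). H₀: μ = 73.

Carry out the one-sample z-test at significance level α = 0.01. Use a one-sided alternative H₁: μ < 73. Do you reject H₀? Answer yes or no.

SE = σ/√n = 13/√9 = 4.3333
z = (x̄−μ₀)/SE = (74.0−73)/4.3333 = 0.2308
p-value (one-sided, H₁ less) = 0.59125
At α=0.01: p ≥ α → fail to reject H₀

reject H₀: no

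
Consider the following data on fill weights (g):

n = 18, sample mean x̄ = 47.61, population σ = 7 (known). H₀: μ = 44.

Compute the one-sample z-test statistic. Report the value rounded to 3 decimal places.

test statistic = 2.188

SE = σ/√n = 7/√18 = 1.6499
z = (x̄−μ₀)/SE = (47.61−44)/1.6499 = 2.1880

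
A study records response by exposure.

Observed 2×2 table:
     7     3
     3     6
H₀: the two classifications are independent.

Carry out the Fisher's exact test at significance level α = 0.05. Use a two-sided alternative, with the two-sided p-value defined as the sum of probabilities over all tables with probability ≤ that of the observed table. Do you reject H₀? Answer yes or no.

Margins: r₁=10, r₂=9, c₁=10, c₂=9, n=19
p_obs = C(10,7)·C(9,3)/C(19,10); sum pmf over tables with pmf ≤ p_obs
p-value (two-sided) = 0.17890
At α=0.05: p ≥ α → fail to reject H₀

reject H₀: no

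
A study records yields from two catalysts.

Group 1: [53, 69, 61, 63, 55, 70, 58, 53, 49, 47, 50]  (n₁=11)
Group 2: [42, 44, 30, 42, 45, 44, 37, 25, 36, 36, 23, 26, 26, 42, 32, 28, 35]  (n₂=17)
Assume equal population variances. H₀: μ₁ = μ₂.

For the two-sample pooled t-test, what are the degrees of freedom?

df = n₁ + n₂ − 2 = 11 + 17 − 2 = 26

degrees of freedom = 26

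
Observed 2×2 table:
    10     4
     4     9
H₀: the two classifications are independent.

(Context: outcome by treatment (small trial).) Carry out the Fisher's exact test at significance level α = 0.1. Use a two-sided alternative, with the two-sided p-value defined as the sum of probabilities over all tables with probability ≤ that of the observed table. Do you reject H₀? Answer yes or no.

Margins: r₁=14, r₂=13, c₁=14, c₂=13, n=27
p_obs = C(14,10)·C(13,4)/C(27,14); sum pmf over tables with pmf ≤ p_obs
p-value (two-sided) = 0.05698
At α=0.1: p < α → reject H₀

reject H₀: yes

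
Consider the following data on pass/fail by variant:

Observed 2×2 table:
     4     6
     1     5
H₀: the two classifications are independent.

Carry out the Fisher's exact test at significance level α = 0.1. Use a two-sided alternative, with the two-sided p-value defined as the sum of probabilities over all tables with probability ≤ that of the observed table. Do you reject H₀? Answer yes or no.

reject H₀: no

Margins: r₁=10, r₂=6, c₁=5, c₂=11, n=16
p_obs = C(10,4)·C(6,1)/C(16,5); sum pmf over tables with pmf ≤ p_obs
p-value (two-sided) = 0.58791
At α=0.1: p ≥ α → fail to reject H₀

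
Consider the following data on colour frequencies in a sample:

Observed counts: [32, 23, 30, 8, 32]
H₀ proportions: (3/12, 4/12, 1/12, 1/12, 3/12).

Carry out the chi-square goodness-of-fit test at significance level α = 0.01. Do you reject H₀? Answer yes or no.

n = 125; E_i = n·p_i = [31.25, 41.67, 10.42, 10.42, 31.25]
χ² = (32−31.25)²/31.25 + (23−41.67)²/41.67 + (30−10.42)²/10.42 + (8−10.42)²/10.42 + (32−31.25)²/31.25 = 45.7760
df = 4
p-value (upper-tail) = 0.00000
At α=0.01: p < α → reject H₀

reject H₀: yes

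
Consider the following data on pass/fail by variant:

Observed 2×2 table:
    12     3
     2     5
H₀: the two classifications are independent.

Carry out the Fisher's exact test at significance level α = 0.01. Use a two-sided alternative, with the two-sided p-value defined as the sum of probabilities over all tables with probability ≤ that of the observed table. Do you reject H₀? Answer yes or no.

reject H₀: no

Margins: r₁=15, r₂=7, c₁=14, c₂=8, n=22
p_obs = C(15,12)·C(7,2)/C(22,14); sum pmf over tables with pmf ≤ p_obs
p-value (two-sided) = 0.05235
At α=0.01: p ≥ α → fail to reject H₀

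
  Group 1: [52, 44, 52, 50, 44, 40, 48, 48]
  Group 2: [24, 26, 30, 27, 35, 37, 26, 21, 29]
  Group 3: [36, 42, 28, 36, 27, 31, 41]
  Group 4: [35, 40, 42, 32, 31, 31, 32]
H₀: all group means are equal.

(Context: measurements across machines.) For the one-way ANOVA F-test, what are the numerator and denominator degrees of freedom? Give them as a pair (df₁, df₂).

k = 4 groups, N = 31 total
df = (k−1, N−k) = (4−1, 31−4) = (3, 27)

degrees of freedom = [3, 27]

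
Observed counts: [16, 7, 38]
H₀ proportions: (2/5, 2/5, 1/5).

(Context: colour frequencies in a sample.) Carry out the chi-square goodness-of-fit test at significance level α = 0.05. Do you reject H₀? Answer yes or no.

n = 61; E_i = n·p_i = [24.40, 24.40, 12.20]
χ² = (16−24.40)²/24.40 + (7−24.40)²/24.40 + (38−12.20)²/12.20 = 69.8607
df = 2
p-value (upper-tail) = 0.00000
At α=0.05: p < α → reject H₀

reject H₀: yes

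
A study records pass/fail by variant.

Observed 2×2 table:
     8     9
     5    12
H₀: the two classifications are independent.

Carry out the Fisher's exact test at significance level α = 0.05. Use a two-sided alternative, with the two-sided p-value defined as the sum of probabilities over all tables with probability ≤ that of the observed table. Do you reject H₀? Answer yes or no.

reject H₀: no

Margins: r₁=17, r₂=17, c₁=13, c₂=21, n=34
p_obs = C(17,8)·C(17,5)/C(34,13); sum pmf over tables with pmf ≤ p_obs
p-value (two-sided) = 0.48127
At α=0.05: p ≥ α → fail to reject H₀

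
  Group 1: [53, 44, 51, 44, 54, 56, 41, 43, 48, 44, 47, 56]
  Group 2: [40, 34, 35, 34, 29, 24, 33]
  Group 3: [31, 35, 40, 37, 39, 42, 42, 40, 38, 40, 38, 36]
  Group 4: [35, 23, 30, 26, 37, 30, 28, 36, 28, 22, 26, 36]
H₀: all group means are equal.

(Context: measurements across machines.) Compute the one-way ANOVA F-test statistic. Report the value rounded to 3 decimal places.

test statistic = 34.313

Group means [48.42, 32.71, 38.17, 29.75], grand mean 37.791
SSB = Σnᵢ(x̄ᵢ−x̄)² = 2312.854; SSW = ΣΣ(x−x̄ᵢ)² = 876.262
MSB = 2312.854/3 = 770.9515; MSW = 876.262/39 = 22.4683
F = MSB/MSW = 34.3129
df = (3, 39)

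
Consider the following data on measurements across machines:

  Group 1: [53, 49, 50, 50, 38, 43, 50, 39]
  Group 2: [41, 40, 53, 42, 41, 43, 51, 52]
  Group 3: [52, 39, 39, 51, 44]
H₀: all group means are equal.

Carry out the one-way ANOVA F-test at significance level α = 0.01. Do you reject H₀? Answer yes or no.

Group means [46.50, 45.38, 45.00], grand mean 45.714
SSB = Σnᵢ(x̄ᵢ−x̄)² = 8.411; SSW = ΣΣ(x−x̄ᵢ)² = 601.875
MSB = 8.411/2 = 4.2054; MSW = 601.875/18 = 33.4375
F = MSB/MSW = 0.1258
df = (2, 18)
p-value (upper-tail) = 0.88259
At α=0.01: p ≥ α → fail to reject H₀

reject H₀: no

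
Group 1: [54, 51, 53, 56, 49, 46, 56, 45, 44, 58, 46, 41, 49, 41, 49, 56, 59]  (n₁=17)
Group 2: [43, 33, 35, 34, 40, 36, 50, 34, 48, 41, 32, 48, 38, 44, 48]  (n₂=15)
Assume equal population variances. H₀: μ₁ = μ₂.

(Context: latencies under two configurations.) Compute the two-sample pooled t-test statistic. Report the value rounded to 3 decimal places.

test statistic = 4.655

x̄₁=50.176, s₁=5.790, n₁=17
x̄₂=40.267, s₂=6.250, n₂=15
s_p² = [16·5.790² + 14·6.250²]/30 = 36.1135
SE = √(s_p²·(1/17+1/15)) = 2.1288
t = (50.176−40.267)/2.1288 = 4.6551
df = 30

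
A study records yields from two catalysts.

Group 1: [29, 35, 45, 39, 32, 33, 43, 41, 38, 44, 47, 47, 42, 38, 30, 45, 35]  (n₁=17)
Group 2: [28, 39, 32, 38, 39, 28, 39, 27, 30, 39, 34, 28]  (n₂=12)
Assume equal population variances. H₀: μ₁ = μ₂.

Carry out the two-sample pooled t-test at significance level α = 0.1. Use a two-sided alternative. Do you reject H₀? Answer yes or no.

x̄₁=39.000, s₁=5.884, n₁=17
x̄₂=33.417, s₂=5.125, n₂=12
s_p² = [16·5.884² + 11·5.125²]/27 = 31.2191
SE = √(s_p²·(1/17+1/12)) = 2.1067
t = (39.000−33.417)/2.1067 = 2.6503
df = 27
p-value (two-sided) = 0.01328
At α=0.1: p < α → reject H₀

reject H₀: yes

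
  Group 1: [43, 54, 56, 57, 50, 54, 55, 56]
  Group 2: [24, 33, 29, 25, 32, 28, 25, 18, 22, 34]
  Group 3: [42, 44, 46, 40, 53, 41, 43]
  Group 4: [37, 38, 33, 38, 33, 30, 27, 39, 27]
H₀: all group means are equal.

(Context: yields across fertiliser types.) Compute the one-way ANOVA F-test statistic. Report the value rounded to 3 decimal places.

Group means [53.12, 27.00, 44.14, 33.56], grand mean 38.412
SSB = Σnᵢ(x̄ᵢ−x̄)² = 3476.281; SSW = ΣΣ(x−x̄ᵢ)² = 681.954
MSB = 3476.281/3 = 1158.7603; MSW = 681.954/30 = 22.7318
F = MSB/MSW = 50.9753
df = (3, 30)

test statistic = 50.975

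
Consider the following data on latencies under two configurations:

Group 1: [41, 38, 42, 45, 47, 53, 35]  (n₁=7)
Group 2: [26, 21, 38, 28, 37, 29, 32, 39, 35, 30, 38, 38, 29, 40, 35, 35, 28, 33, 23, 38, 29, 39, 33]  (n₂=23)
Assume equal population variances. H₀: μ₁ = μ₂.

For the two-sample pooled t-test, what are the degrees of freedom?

df = n₁ + n₂ − 2 = 7 + 23 − 2 = 28

degrees of freedom = 28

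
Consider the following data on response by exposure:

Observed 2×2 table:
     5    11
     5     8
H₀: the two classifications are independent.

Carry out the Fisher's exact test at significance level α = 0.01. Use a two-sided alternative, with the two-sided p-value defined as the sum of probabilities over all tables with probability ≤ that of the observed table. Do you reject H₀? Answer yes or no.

reject H₀: no

Margins: r₁=16, r₂=13, c₁=10, c₂=19, n=29
p_obs = C(16,5)·C(13,5)/C(29,10); sum pmf over tables with pmf ≤ p_obs
p-value (two-sided) = 0.71414
At α=0.01: p ≥ α → fail to reject H₀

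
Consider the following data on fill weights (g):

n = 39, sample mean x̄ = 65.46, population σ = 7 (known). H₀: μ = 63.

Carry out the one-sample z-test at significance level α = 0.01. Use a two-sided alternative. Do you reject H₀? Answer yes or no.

SE = σ/√n = 7/√39 = 1.1209
z = (x̄−μ₀)/SE = (65.46−63)/1.1209 = 2.1947
p-value (two-sided) = 0.02819
At α=0.01: p ≥ α → fail to reject H₀

reject H₀: no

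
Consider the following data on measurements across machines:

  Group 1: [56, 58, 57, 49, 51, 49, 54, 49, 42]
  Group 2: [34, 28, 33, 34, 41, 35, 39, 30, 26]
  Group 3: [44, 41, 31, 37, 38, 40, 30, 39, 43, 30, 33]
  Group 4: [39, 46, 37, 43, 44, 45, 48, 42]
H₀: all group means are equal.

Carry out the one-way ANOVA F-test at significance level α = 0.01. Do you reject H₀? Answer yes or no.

Group means [51.67, 33.33, 36.91, 43.00], grand mean 40.946
SSB = Σnᵢ(x̄ᵢ−x̄)² = 1768.983; SSW = ΣΣ(x−x̄ᵢ)² = 752.909
MSB = 1768.983/3 = 589.6609; MSW = 752.909/33 = 22.8154
F = MSB/MSW = 25.8448
df = (3, 33)
p-value (upper-tail) = 0.00000
At α=0.01: p < α → reject H₀

reject H₀: yes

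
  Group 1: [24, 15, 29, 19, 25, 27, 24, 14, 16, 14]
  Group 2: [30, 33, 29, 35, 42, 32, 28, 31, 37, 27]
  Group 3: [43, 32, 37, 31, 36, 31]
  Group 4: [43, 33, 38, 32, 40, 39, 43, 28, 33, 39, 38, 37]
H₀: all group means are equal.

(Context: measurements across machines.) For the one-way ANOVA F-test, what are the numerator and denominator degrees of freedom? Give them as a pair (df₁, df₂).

degrees of freedom = [3, 34]

k = 4 groups, N = 38 total
df = (k−1, N−k) = (4−1, 38−4) = (3, 34)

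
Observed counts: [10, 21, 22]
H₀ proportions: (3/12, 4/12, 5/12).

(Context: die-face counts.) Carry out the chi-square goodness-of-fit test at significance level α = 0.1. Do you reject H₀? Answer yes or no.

n = 53; E_i = n·p_i = [13.25, 17.67, 22.08]
χ² = (10−13.25)²/13.25 + (21−17.67)²/17.67 + (22−22.08)²/22.08 = 1.4264
df = 2
p-value (upper-tail) = 0.49007
At α=0.1: p ≥ α → fail to reject H₀

reject H₀: no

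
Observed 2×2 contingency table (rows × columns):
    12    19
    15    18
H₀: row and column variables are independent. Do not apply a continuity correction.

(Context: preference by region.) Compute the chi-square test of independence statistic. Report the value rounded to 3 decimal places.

Row totals [31, 33], col totals [27, 37], n=64
χ² = (12−13.08)²/13.08 + (19−17.92)²/17.92 + (15−13.92)²/13.92 + (18−19.08)²/19.08 = 0.2982
df = 1

test statistic = 0.298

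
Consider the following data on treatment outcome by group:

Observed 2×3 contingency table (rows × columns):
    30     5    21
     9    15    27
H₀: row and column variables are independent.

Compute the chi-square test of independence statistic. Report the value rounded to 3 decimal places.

Row totals [56, 51], col totals [39, 20, 48], n=107
χ² = (30−20.41)²/20.41 + (5−10.47)²/10.47 + (21−25.12)²/25.12 + (9−18.59)²/18.59 + (15−9.53)²/9.53 + (27−22.88)²/22.88 = 16.8609
df = 2

test statistic = 16.861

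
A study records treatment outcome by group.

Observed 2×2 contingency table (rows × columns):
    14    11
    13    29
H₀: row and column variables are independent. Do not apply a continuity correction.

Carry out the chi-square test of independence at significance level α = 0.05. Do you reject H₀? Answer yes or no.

reject H₀: yes

Row totals [25, 42], col totals [27, 40], n=67
χ² = (14−10.07)²/10.07 + (11−14.93)²/14.93 + (13−16.93)²/16.93 + (29−25.07)²/25.07 = 4.0867
df = 1
p-value (upper-tail) = 0.04322
At α=0.05: p < α → reject H₀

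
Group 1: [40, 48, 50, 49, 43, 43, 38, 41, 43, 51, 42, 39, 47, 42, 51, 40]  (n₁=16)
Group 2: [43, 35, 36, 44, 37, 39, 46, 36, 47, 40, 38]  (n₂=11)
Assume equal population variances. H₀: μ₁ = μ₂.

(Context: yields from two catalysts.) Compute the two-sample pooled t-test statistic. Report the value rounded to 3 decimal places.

test statistic = 2.394

x̄₁=44.188, s₁=4.446, n₁=16
x̄₂=40.091, s₂=4.253, n₂=11
s_p² = [15·4.446² + 10·4.253²]/25 = 19.0939
SE = √(s_p²·(1/16+1/11)) = 1.7115
t = (44.188−40.091)/1.7115 = 2.3936
df = 25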